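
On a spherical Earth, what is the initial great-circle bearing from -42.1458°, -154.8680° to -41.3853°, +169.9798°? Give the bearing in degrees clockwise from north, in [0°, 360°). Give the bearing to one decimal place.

Δλ = 169.9798 − -154.8680 = 324.8478°; wrapped into (−180°, 180°]: -35.1522°.
θ = atan2( sin Δλ · cos φ₂ , cos φ₁ · sin φ₂ − sin φ₁ · cos φ₂ · cos Δλ )
  = atan2(-0.43197, -0.07854) = -100.305° → normalised to [0°, 360°): 259.695°.

259.7°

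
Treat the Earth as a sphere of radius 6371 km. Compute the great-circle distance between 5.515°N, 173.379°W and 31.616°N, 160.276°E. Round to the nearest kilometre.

Δλ = 160.276 − -173.379 = 333.655°; wrapped into (−180°, 180°]: -26.345°.
Δφ = 31.616 − 5.515 = 26.101°.
a = sin²(Δφ/2) + cos φ₁ · cos φ₂ · sin²(Δλ/2) = 0.095009.
c = 2·atan2(√a, √(1−a)) = 0.62667 rad → d = 6371·c ≈ 3992.54 km.

3993 km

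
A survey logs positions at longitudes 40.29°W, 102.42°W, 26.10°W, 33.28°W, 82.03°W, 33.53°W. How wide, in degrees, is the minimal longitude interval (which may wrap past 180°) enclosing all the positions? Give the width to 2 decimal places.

76.32°

Sort the longitudes: -102.42°, -82.03°, -40.29°, -33.53°, -33.28°, -26.10°.
Eastward gaps between consecutive values (wrapping around): 20.39°, 41.74°, 6.76°, 0.25°, 7.18°, 283.68°.
Largest gap = 283.68° ⇒ minimal covering band is its complement: 360° − 283.68° = 76.32°.
Band runs from -102.42° eastward to -26.10°.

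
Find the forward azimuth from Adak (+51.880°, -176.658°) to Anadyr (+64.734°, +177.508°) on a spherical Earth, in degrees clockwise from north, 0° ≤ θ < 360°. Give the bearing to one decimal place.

Δλ = 177.508 − -176.658 = 354.166°; wrapped into (−180°, 180°]: -5.834°.
θ = atan2( sin Δλ · cos φ₂ , cos φ₁ · sin φ₂ − sin φ₁ · cos φ₂ · cos Δλ )
  = atan2(-0.04338, 0.22421) = -10.952° → normalised to [0°, 360°): 349.048°.

349.0°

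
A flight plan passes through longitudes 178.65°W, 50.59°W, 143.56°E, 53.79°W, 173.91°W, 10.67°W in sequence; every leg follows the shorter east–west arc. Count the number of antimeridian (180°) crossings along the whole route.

Leg 1: -178.65° → -50.59°, shortest Δλ = 128.06° (east) — does not cross 180°.
Leg 2: -50.59° → +143.56°, shortest Δλ = -165.85° (west) — crosses 180°.
Leg 3: +143.56° → -53.79°, shortest Δλ = 162.65° (east) — crosses 180°.
Leg 4: -53.79° → -173.91°, shortest Δλ = -120.12° (west) — does not cross 180°.
Leg 5: -173.91° → -10.67°, shortest Δλ = 163.24° (east) — does not cross 180°.
Total crossings: 2.

2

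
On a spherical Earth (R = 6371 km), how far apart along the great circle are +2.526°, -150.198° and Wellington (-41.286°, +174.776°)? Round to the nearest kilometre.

Δλ = 174.776 − -150.198 = 324.974°; wrapped into (−180°, 180°]: -35.026°.
Δφ = -41.286 − 2.526 = -43.812°.
a = sin²(Δφ/2) + cos φ₁ · cos φ₂ · sin²(Δλ/2) = 0.207171.
c = 2·atan2(√a, √(1−a)) = 0.94510 rad → d = 6371·c ≈ 6021.26 km.

6021 km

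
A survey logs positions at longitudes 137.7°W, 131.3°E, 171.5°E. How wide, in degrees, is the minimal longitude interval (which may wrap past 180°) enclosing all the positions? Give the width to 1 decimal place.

91.0°

Sort the longitudes: -137.7°, +131.3°, +171.5°.
Eastward gaps between consecutive values (wrapping around): 269.0°, 40.2°, 50.8°.
Largest gap = 269.0° ⇒ minimal covering band is its complement: 360° − 269.0° = 91.0°.
Band runs from +131.3° eastward to -137.7°, crossing the antimeridian.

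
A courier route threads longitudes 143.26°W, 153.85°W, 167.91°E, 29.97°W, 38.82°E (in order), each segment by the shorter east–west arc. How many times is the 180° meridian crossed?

2

Leg 1: -143.26° → -153.85°, shortest Δλ = -10.59° (west) — does not cross 180°.
Leg 2: -153.85° → +167.91°, shortest Δλ = -38.24° (west) — crosses 180°.
Leg 3: +167.91° → -29.97°, shortest Δλ = 162.12° (east) — crosses 180°.
Leg 4: -29.97° → +38.82°, shortest Δλ = 68.79° (east) — does not cross 180°.
Total crossings: 2.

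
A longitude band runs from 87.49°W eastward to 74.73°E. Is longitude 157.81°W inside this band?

Band width going east from -87.49° to +74.73°: ((74.73 − -87.49) mod 360) = 162.22°.
Offset of -157.81° east of the west edge: ((-157.81 − -87.49) mod 360) = 289.68°.
289.68° > 162.22° ⇒ outside.

No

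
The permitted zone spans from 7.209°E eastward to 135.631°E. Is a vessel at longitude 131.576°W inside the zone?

Band width going east from +7.209° to +135.631°: ((135.631 − 7.209) mod 360) = 128.422°.
Offset of -131.576° east of the west edge: ((-131.576 − 7.209) mod 360) = 221.215°.
221.215° > 128.422° ⇒ outside.

No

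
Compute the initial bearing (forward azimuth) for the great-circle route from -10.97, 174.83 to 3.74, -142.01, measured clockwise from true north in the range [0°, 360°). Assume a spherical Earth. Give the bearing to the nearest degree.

73°

Δλ = -142.01 − 174.83 = -316.84°; wrapped into (−180°, 180°]: 43.16°.
θ = atan2( sin Δλ · cos φ₂ , cos φ₁ · sin φ₂ − sin φ₁ · cos φ₂ · cos Δλ )
  = atan2(0.68258, 0.20255) = 73.472° → normalised to [0°, 360°): 73.472°.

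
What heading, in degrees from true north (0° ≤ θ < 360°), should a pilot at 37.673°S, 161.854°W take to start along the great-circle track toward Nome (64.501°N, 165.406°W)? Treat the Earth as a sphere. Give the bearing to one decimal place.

Δλ = -165.406 − -161.854 = -3.552°.
θ = atan2( sin Δλ · cos φ₂ , cos φ₁ · sin φ₂ − sin φ₁ · cos φ₂ · cos Δλ )
  = atan2(-0.02667, 0.97701) = -1.564° → normalised to [0°, 360°): 358.436°.

358.4°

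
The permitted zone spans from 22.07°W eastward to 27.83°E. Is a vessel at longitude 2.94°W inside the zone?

Band width going east from -22.07° to +27.83°: ((27.83 − -22.07) mod 360) = 49.90°.
Offset of -2.94° east of the west edge: ((-2.94 − -22.07) mod 360) = 19.13°.
19.13° ≤ 49.90° ⇒ inside.

Yes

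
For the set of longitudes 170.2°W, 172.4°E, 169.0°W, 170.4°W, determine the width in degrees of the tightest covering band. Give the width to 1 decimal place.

Sort the longitudes: -170.4°, -170.2°, -169.0°, +172.4°.
Eastward gaps between consecutive values (wrapping around): 0.2°, 1.2°, 341.4°, 17.2°.
Largest gap = 341.4° ⇒ minimal covering band is its complement: 360° − 341.4° = 18.6°.
Band runs from +172.4° eastward to -169.0°, crossing the antimeridian.

18.6°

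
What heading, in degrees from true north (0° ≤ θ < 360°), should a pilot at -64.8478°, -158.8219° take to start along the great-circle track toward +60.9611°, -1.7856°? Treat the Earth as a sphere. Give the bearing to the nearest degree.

Δλ = -1.7856 − -158.8219 = 157.0363°.
θ = atan2( sin Δλ · cos φ₂ , cos φ₁ · sin φ₂ − sin φ₁ · cos φ₂ · cos Δλ )
  = atan2(0.18938, -0.03296) = 99.874° → normalised to [0°, 360°): 99.874°.

100°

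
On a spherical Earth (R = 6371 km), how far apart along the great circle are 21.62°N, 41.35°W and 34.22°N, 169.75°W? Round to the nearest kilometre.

11751 km

Δλ = -169.75 − -41.35 = -128.40°.
Δφ = 34.22 − 21.62 = 12.60°.
a = sin²(Δφ/2) + cos φ₁ · cos φ₂ · sin²(Δλ/2) = 0.635139.
c = 2·atan2(√a, √(1−a)) = 1.84448 rad → d = 6371·c ≈ 11751.17 km.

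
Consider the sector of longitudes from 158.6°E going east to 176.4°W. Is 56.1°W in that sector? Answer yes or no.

Band width going east from +158.6° to -176.4°: ((-176.4 − 158.6) mod 360) = 25.0°.
Offset of -56.1° east of the west edge: ((-56.1 − 158.6) mod 360) = 145.3°.
145.3° > 25.0° ⇒ outside.

No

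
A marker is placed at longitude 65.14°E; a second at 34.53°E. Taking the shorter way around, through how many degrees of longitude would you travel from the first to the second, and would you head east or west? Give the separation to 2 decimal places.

30.61° west

Raw difference: 34.53 − 65.14 = -30.61°.
Normalise into (−180°, 180°]: -30.61° stays -30.61°.
Negative ⇒ the second point lies to the west; separation 30.61°.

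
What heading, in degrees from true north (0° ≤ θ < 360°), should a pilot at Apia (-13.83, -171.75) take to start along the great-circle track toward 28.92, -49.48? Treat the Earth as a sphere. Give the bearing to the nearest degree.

64°

Δλ = -49.48 − -171.75 = 122.27°.
θ = atan2( sin Δλ · cos φ₂ , cos φ₁ · sin φ₂ − sin φ₁ · cos φ₂ · cos Δλ )
  = atan2(0.74010, 0.35786) = 64.195° → normalised to [0°, 360°): 64.195°.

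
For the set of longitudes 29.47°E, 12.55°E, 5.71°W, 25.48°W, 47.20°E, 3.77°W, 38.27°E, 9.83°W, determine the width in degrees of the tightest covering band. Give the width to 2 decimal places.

Sort the longitudes: -25.48°, -9.83°, -5.71°, -3.77°, +12.55°, +29.47°, +38.27°, +47.20°.
Eastward gaps between consecutive values (wrapping around): 15.65°, 4.12°, 1.94°, 16.32°, 16.92°, 8.80°, 8.93°, 287.32°.
Largest gap = 287.32° ⇒ minimal covering band is its complement: 360° − 287.32° = 72.68°.
Band runs from -25.48° eastward to +47.20°.

72.68°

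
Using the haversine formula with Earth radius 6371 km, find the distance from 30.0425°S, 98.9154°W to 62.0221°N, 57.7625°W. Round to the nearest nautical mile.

Δλ = -57.7625 − -98.9154 = 41.1529°.
Δφ = 62.0221 − -30.0425 = 92.0646°.
a = sin²(Δφ/2) + cos φ₁ · cos φ₂ · sin²(Δλ/2) = 0.568176.
c = 2·atan2(√a, √(1−a)) = 1.70757 rad → d = 6371·c ≈ 10878.96 km ≈ 5874.17 nmi.

5874 nmi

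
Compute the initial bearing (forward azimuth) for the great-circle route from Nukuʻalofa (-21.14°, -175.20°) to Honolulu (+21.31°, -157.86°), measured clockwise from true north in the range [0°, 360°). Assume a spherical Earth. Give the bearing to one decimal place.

22.8°

Δλ = -157.86 − -175.20 = 17.34°.
θ = atan2( sin Δλ · cos φ₂ , cos φ₁ · sin φ₂ − sin φ₁ · cos φ₂ · cos Δλ )
  = atan2(0.27766, 0.65968) = 22.827° → normalised to [0°, 360°): 22.827°.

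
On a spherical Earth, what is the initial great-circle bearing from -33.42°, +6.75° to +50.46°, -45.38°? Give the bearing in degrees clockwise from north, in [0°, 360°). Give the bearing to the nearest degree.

Δλ = -45.38 − 6.75 = -52.13°.
θ = atan2( sin Δλ · cos φ₂ , cos φ₁ · sin φ₂ − sin φ₁ · cos φ₂ · cos Δλ )
  = atan2(-0.50255, 0.85891) = -30.332° → normalised to [0°, 360°): 329.668°.

330°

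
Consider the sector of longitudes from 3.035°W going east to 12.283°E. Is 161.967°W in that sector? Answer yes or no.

Band width going east from -3.035° to +12.283°: ((12.283 − -3.035) mod 360) = 15.318°.
Offset of -161.967° east of the west edge: ((-161.967 − -3.035) mod 360) = 201.068°.
201.068° > 15.318° ⇒ outside.

No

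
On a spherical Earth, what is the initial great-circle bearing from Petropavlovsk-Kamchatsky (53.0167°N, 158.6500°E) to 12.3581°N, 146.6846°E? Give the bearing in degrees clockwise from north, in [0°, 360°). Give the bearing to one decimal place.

197.7°

Δλ = 146.6846 − 158.6500 = -11.9654°.
θ = atan2( sin Δλ · cos φ₂ , cos φ₁ · sin φ₂ − sin φ₁ · cos φ₂ · cos Δλ )
  = atan2(-0.20252, -0.63460) = -162.301° → normalised to [0°, 360°): 197.699°.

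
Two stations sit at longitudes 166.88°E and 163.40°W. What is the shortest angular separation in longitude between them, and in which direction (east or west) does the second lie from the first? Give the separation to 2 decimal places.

Raw difference: -163.40 − 166.88 = -330.28°.
Normalise into (−180°, 180°]: -330.28° + 360° = 29.72°.
Positive ⇒ the second point lies to the east; separation 29.72°.

29.72° east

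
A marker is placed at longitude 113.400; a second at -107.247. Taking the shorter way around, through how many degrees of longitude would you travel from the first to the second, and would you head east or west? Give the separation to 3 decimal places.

Raw difference: -107.247 − 113.400 = -220.647°.
Normalise into (−180°, 180°]: -220.647° + 360° = 139.353°.
Positive ⇒ the second point lies to the east; separation 139.353°.

139.353° east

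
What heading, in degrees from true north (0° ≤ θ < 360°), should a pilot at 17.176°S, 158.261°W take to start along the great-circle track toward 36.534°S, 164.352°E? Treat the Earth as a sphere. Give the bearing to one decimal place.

232.1°

Δλ = 164.352 − -158.261 = 322.613°; wrapped into (−180°, 180°]: -37.387°.
θ = atan2( sin Δλ · cos φ₂ , cos φ₁ · sin φ₂ − sin φ₁ · cos φ₂ · cos Δλ )
  = atan2(-0.48788, -0.38022) = -127.930° → normalised to [0°, 360°): 232.070°.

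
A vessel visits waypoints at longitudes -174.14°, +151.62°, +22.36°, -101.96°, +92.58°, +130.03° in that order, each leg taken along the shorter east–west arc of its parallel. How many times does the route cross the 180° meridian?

Leg 1: -174.14° → +151.62°, shortest Δλ = -34.24° (west) — crosses 180°.
Leg 2: +151.62° → +22.36°, shortest Δλ = -129.26° (west) — does not cross 180°.
Leg 3: +22.36° → -101.96°, shortest Δλ = -124.32° (west) — does not cross 180°.
Leg 4: -101.96° → +92.58°, shortest Δλ = -165.46° (west) — crosses 180°.
Leg 5: +92.58° → +130.03°, shortest Δλ = 37.45° (east) — does not cross 180°.
Total crossings: 2.

2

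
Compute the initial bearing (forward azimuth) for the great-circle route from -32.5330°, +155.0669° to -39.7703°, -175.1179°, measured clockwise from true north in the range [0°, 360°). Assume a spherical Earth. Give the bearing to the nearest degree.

Δλ = -175.1179 − 155.0669 = -330.1848°; wrapped into (−180°, 180°]: 29.8152°.
θ = atan2( sin Δλ · cos φ₂ , cos φ₁ · sin φ₂ − sin φ₁ · cos φ₂ · cos Δλ )
  = atan2(0.38216, -0.18069) = 115.306° → normalised to [0°, 360°): 115.306°.

115°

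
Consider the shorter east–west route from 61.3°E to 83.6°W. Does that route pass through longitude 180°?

Signed shortest Δλ = ((-83.6 − 61.3 + 180) mod 360) − 180 = -144.9°.
Going west by 144.9° from +61.3° reaches -83.6° without touching 180°.

No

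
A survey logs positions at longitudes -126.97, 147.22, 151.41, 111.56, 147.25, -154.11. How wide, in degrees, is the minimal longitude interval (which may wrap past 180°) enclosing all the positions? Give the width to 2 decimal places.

Sort the longitudes: -154.11°, -126.97°, +111.56°, +147.22°, +147.25°, +151.41°.
Eastward gaps between consecutive values (wrapping around): 27.14°, 238.53°, 35.66°, 0.03°, 4.16°, 54.48°.
Largest gap = 238.53° ⇒ minimal covering band is its complement: 360° − 238.53° = 121.47°.
Band runs from +111.56° eastward to -126.97°, crossing the antimeridian.

121.47°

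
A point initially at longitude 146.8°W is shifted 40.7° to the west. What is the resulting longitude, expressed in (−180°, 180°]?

172.5°E

Start at -146.8°; shift −40.7° → -187.5°.
-187.5° lies outside (−180°, 180°]; add 360° → +172.5°.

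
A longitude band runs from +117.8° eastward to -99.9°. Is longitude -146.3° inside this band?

Band width going east from +117.8° to -99.9°: ((-99.9 − 117.8) mod 360) = 142.3°.
Offset of -146.3° east of the west edge: ((-146.3 − 117.8) mod 360) = 95.9°.
95.9° ≤ 142.3° ⇒ inside.

Yes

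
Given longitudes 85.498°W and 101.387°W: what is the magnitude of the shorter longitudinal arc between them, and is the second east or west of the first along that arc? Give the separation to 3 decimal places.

Raw difference: -101.387 − -85.498 = -15.889°.
Normalise into (−180°, 180°]: -15.889° stays -15.889°.
Negative ⇒ the second point lies to the west; separation 15.889°.

15.889° west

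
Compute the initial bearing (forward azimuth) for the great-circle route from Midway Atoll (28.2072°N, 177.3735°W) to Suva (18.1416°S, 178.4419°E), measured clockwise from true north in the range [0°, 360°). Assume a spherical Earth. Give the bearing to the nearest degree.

Δλ = 178.4419 − -177.3735 = 355.8154°; wrapped into (−180°, 180°]: -4.1846°.
θ = atan2( sin Δλ · cos φ₂ , cos φ₁ · sin φ₂ − sin φ₁ · cos φ₂ · cos Δλ )
  = atan2(-0.06934, -0.72236) = -174.517° → normalised to [0°, 360°): 185.483°.

185°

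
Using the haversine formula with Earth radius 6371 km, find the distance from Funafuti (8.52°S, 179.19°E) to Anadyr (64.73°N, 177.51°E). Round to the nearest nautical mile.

4399 nmi

Δλ = 177.51 − 179.19 = -1.68°.
Δφ = 64.73 − -8.52 = 73.25°.
a = sin²(Δφ/2) + cos φ₁ · cos φ₂ · sin²(Δλ/2) = 0.355993.
c = 2·atan2(√a, √(1−a)) = 1.27864 rad → d = 6371·c ≈ 8146.24 km ≈ 4398.62 nmi.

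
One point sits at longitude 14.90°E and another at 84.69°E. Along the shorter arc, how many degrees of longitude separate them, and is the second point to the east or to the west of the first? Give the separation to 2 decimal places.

Raw difference: 84.69 − 14.90 = 69.79°.
Normalise into (−180°, 180°]: 69.79° stays 69.79°.
Positive ⇒ the second point lies to the east; separation 69.79°.

69.79° east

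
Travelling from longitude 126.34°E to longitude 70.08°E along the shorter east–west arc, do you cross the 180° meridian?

Signed shortest Δλ = ((70.08 − 126.34 + 180) mod 360) − 180 = -56.26°.
Going west by 56.26° from +126.34° reaches +70.08° without touching 180°.

No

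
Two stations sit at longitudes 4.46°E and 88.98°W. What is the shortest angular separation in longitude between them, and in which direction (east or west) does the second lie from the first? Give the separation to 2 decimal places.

Raw difference: -88.98 − 4.46 = -93.44°.
Normalise into (−180°, 180°]: -93.44° stays -93.44°.
Negative ⇒ the second point lies to the west; separation 93.44°.

93.44° west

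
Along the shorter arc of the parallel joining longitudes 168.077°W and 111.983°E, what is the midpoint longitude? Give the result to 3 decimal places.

151.953°E

Signed shortest Δλ from -168.077° to +111.983° is -79.940°.
Midpoint longitude = -168.077° + (-79.940°)/2 = -168.077° − 39.970° = -208.047°.
Normalise into (−180°, 180°]: +151.953°.
(The naïve average (-168.077 + +111.983)/2 = -28.047° is on the wrong side of the globe.)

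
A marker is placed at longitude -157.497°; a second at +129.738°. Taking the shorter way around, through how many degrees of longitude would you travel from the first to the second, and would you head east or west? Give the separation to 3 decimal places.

72.765° west

Raw difference: 129.738 − -157.497 = 287.235°.
Normalise into (−180°, 180°]: 287.235° − 360° = -72.765°.
Negative ⇒ the second point lies to the west; separation 72.765°.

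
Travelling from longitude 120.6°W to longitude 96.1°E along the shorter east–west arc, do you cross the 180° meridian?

Naïve |96.1 − -120.6| = 216.7° > 180°, so the shorter arc goes the other way round — across 180°.
Signed shortest Δλ = ((96.1 − -120.6 + 180) mod 360) − 180 = -143.3°.
Going west by 143.3° from -120.6° passes through 180° before reaching +96.1°.

Yes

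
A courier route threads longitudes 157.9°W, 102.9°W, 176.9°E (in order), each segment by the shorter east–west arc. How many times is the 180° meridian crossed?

Leg 1: -157.9° → -102.9°, shortest Δλ = 55.0° (east) — does not cross 180°.
Leg 2: -102.9° → +176.9°, shortest Δλ = -80.2° (west) — crosses 180°.
Total crossings: 1.

1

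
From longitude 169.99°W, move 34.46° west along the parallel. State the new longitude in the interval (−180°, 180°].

155.55°E

Start at -169.99°; shift −34.46° → -204.45°.
-204.45° lies outside (−180°, 180°]; add 360° → +155.55°.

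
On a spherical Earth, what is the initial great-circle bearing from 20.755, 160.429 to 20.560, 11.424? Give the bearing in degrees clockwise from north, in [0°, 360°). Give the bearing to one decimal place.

321.8°

Δλ = 11.424 − 160.429 = -149.005°.
θ = atan2( sin Δλ · cos φ₂ , cos φ₁ · sin φ₂ − sin φ₁ · cos φ₂ · cos Δλ )
  = atan2(-0.48216, 0.61282) = -38.195° → normalised to [0°, 360°): 321.805°.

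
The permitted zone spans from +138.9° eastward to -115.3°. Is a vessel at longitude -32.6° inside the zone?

Band width going east from +138.9° to -115.3°: ((-115.3 − 138.9) mod 360) = 105.8°.
Offset of -32.6° east of the west edge: ((-32.6 − 138.9) mod 360) = 188.5°.
188.5° > 105.8° ⇒ outside.

No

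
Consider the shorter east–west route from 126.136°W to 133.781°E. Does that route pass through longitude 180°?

Yes

Naïve |133.781 − -126.136| = 259.917° > 180°, so the shorter arc goes the other way round — across 180°.
Signed shortest Δλ = ((133.781 − -126.136 + 180) mod 360) − 180 = -100.083°.
Going west by 100.083° from -126.136° passes through 180° before reaching +133.781°.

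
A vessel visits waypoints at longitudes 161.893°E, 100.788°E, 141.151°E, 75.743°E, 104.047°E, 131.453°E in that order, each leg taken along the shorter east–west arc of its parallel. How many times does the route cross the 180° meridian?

Leg 1: +161.893° → +100.788°, shortest Δλ = -61.105° (west) — does not cross 180°.
Leg 2: +100.788° → +141.151°, shortest Δλ = 40.363° (east) — does not cross 180°.
Leg 3: +141.151° → +75.743°, shortest Δλ = -65.408° (west) — does not cross 180°.
Leg 4: +75.743° → +104.047°, shortest Δλ = 28.304° (east) — does not cross 180°.
Leg 5: +104.047° → +131.453°, shortest Δλ = 27.406° (east) — does not cross 180°.
Total crossings: 0.

0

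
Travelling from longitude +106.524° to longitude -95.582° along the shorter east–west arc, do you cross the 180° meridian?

Naïve |-95.582 − 106.524| = 202.106° > 180°, so the shorter arc goes the other way round — across 180°.
Signed shortest Δλ = ((-95.582 − 106.524 + 180) mod 360) − 180 = 157.894°.
Going east by 157.894° from +106.524° passes through 180° before reaching -95.582°.

Yes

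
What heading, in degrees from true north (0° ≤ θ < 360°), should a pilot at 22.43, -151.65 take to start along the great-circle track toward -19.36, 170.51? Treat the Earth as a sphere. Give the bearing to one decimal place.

224.4°

Δλ = 170.51 − -151.65 = 322.16°; wrapped into (−180°, 180°]: -37.84°.
θ = atan2( sin Δλ · cos φ₂ , cos φ₁ · sin φ₂ − sin φ₁ · cos φ₂ · cos Δλ )
  = atan2(-0.57877, -0.59071) = -135.585° → normalised to [0°, 360°): 224.415°.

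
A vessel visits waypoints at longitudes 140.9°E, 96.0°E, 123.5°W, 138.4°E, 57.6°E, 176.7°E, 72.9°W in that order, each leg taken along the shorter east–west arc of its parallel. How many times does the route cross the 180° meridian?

3

Leg 1: +140.9° → +96.0°, shortest Δλ = -44.9° (west) — does not cross 180°.
Leg 2: +96.0° → -123.5°, shortest Δλ = 140.5° (east) — crosses 180°.
Leg 3: -123.5° → +138.4°, shortest Δλ = -98.1° (west) — crosses 180°.
Leg 4: +138.4° → +57.6°, shortest Δλ = -80.8° (west) — does not cross 180°.
Leg 5: +57.6° → +176.7°, shortest Δλ = 119.1° (east) — does not cross 180°.
Leg 6: +176.7° → -72.9°, shortest Δλ = 110.4° (east) — crosses 180°.
Total crossings: 3.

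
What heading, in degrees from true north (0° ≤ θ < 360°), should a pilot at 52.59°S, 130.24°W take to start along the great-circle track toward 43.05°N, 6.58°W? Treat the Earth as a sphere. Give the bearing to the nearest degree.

Δλ = -6.58 − -130.24 = 123.66°.
θ = atan2( sin Δλ · cos φ₂ , cos φ₁ · sin φ₂ − sin φ₁ · cos φ₂ · cos Δλ )
  = atan2(0.60824, 0.09299) = 81.308° → normalised to [0°, 360°): 81.308°.

81°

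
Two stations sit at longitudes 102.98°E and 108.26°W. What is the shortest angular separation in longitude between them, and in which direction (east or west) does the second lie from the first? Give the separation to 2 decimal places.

148.76° east

Raw difference: -108.26 − 102.98 = -211.24°.
Normalise into (−180°, 180°]: -211.24° + 360° = 148.76°.
Positive ⇒ the second point lies to the east; separation 148.76°.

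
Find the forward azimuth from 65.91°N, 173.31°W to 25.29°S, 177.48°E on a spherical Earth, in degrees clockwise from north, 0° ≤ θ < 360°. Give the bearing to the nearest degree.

Δλ = 177.48 − -173.31 = 350.79°; wrapped into (−180°, 180°]: -9.21°.
θ = atan2( sin Δλ · cos φ₂ , cos φ₁ · sin φ₂ − sin φ₁ · cos φ₂ · cos Δλ )
  = atan2(-0.14471, -0.98914) = -171.677° → normalised to [0°, 360°): 188.323°.

188°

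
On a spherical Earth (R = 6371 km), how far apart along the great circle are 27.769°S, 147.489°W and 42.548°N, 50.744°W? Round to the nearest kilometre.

Δλ = -50.744 − -147.489 = 96.745°.
Δφ = 42.548 − -27.769 = 70.317°.
a = sin²(Δφ/2) + cos φ₁ · cos φ₂ · sin²(Δλ/2) = 0.695806.
c = 2·atan2(√a, √(1−a)) = 1.97318 rad → d = 6371·c ≈ 12571.13 km.

12571 km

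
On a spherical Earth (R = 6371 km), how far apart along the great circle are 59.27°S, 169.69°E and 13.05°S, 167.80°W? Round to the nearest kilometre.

Δλ = -167.80 − 169.69 = -337.49°; wrapped into (−180°, 180°]: 22.51°.
Δφ = -13.05 − -59.27 = 46.22°.
a = sin²(Δφ/2) + cos φ₁ · cos φ₂ · sin²(Δλ/2) = 0.173017.
c = 2·atan2(√a, √(1−a)) = 0.85798 rad → d = 6371·c ≈ 5466.20 km.

5466 km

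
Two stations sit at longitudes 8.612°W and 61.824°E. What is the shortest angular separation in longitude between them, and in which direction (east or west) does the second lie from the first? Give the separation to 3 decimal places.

Raw difference: 61.824 − -8.612 = 70.436°.
Normalise into (−180°, 180°]: 70.436° stays 70.436°.
Positive ⇒ the second point lies to the east; separation 70.436°.

70.436° east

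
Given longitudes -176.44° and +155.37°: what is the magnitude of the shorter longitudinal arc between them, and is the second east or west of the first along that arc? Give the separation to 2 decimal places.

28.19° west

Raw difference: 155.37 − -176.44 = 331.81°.
Normalise into (−180°, 180°]: 331.81° − 360° = -28.19°.
Negative ⇒ the second point lies to the west; separation 28.19°.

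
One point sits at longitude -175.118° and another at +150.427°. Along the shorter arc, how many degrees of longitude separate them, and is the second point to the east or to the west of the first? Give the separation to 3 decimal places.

Raw difference: 150.427 − -175.118 = 325.545°.
Normalise into (−180°, 180°]: 325.545° − 360° = -34.455°.
Negative ⇒ the second point lies to the west; separation 34.455°.

34.455° west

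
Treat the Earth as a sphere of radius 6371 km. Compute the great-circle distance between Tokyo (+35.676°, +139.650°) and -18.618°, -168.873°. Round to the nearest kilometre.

Δλ = -168.873 − 139.650 = -308.523°; wrapped into (−180°, 180°]: 51.477°.
Δφ = -18.618 − 35.676 = -54.294°.
a = sin²(Δφ/2) + cos φ₁ · cos φ₂ · sin²(Δλ/2) = 0.353363.
c = 2·atan2(√a, √(1−a)) = 1.27315 rad → d = 6371·c ≈ 8111.22 km.

8111 km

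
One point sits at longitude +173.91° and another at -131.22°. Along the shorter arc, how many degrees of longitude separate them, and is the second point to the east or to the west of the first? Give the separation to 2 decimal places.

Raw difference: -131.22 − 173.91 = -305.13°.
Normalise into (−180°, 180°]: -305.13° + 360° = 54.87°.
Positive ⇒ the second point lies to the east; separation 54.87°.

54.87° east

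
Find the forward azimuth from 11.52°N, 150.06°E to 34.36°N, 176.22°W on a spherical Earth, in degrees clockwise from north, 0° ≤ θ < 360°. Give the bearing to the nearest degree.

Δλ = -176.22 − 150.06 = -326.28°; wrapped into (−180°, 180°]: 33.72°.
θ = atan2( sin Δλ · cos φ₂ , cos φ₁ · sin φ₂ − sin φ₁ · cos φ₂ · cos Δλ )
  = atan2(0.45827, 0.41590) = 47.775° → normalised to [0°, 360°): 47.775°.

48°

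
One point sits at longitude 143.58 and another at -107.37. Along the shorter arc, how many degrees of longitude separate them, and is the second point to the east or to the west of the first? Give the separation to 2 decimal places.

109.05° east

Raw difference: -107.37 − 143.58 = -250.95°.
Normalise into (−180°, 180°]: -250.95° + 360° = 109.05°.
Positive ⇒ the second point lies to the east; separation 109.05°.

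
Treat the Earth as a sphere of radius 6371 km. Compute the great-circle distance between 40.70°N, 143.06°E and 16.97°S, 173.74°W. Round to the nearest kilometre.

7809 km

Δλ = -173.74 − 143.06 = -316.80°; wrapped into (−180°, 180°]: 43.20°.
Δφ = -16.97 − 40.70 = -57.67°.
a = sin²(Δφ/2) + cos φ₁ · cos φ₂ · sin²(Δλ/2) = 0.330868.
c = 2·atan2(√a, √(1−a)) = 1.22573 rad → d = 6371·c ≈ 7809.09 km.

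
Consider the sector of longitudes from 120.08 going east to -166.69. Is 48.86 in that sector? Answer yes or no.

No

Band width going east from +120.08° to -166.69°: ((-166.69 − 120.08) mod 360) = 73.23°.
Offset of +48.86° east of the west edge: ((48.86 − 120.08) mod 360) = 288.78°.
288.78° > 73.23° ⇒ outside.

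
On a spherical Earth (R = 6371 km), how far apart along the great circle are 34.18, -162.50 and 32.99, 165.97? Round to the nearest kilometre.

Δλ = 165.97 − -162.50 = 328.47°; wrapped into (−180°, 180°]: -31.53°.
Δφ = 32.99 − 34.18 = -1.19°.
a = sin²(Δφ/2) + cos φ₁ · cos φ₂ · sin²(Δλ/2) = 0.051329.
c = 2·atan2(√a, √(1−a)) = 0.45709 rad → d = 6371·c ≈ 2912.09 km.

2912 km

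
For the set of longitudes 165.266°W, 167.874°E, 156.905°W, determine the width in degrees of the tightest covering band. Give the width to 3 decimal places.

35.221°

Sort the longitudes: -165.266°, -156.905°, +167.874°.
Eastward gaps between consecutive values (wrapping around): 8.361°, 324.779°, 26.860°.
Largest gap = 324.779° ⇒ minimal covering band is its complement: 360° − 324.779° = 35.221°.
Band runs from +167.874° eastward to -156.905°, crossing the antimeridian.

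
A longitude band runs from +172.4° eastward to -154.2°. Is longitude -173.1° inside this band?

Band width going east from +172.4° to -154.2°: ((-154.2 − 172.4) mod 360) = 33.4°.
Offset of -173.1° east of the west edge: ((-173.1 − 172.4) mod 360) = 14.5°.
14.5° ≤ 33.4° ⇒ inside.

Yes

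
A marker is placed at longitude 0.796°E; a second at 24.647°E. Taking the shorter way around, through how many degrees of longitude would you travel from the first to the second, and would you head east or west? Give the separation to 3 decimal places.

Raw difference: 24.647 − 0.796 = 23.851°.
Normalise into (−180°, 180°]: 23.851° stays 23.851°.
Positive ⇒ the second point lies to the east; separation 23.851°.

23.851° east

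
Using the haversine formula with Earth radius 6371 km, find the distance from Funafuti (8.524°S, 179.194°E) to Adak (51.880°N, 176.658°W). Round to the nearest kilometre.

6728 km

Δλ = -176.658 − 179.194 = -355.852°; wrapped into (−180°, 180°]: 4.148°.
Δφ = 51.880 − -8.524 = 60.404°.
a = sin²(Δφ/2) + cos φ₁ · cos φ₂ · sin²(Δλ/2) = 0.253859.
c = 2·atan2(√a, √(1−a)) = 1.05609 rad → d = 6371·c ≈ 6728.33 km.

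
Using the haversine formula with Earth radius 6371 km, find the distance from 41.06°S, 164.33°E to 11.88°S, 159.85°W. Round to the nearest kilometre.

Δλ = -159.85 − 164.33 = -324.18°; wrapped into (−180°, 180°]: 35.82°.
Δφ = -11.88 − -41.06 = 29.18°.
a = sin²(Δφ/2) + cos φ₁ · cos φ₂ · sin²(Δλ/2) = 0.133235.
c = 2·atan2(√a, √(1−a)) = 0.74729 rad → d = 6371·c ≈ 4761.01 km.

4761 km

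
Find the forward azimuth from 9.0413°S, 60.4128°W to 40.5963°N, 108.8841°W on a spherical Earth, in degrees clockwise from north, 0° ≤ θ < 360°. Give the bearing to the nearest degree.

322°

Δλ = -108.8841 − -60.4128 = -48.4713°.
θ = atan2( sin Δλ · cos φ₂ , cos φ₁ · sin φ₂ − sin φ₁ · cos φ₂ · cos Δλ )
  = atan2(-0.56844, 0.72175) = -38.223° → normalised to [0°, 360°): 321.777°.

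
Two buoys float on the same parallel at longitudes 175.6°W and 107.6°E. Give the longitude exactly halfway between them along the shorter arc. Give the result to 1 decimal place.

146.0°E

Signed shortest Δλ from -175.6° to +107.6° is -76.8°.
Midpoint longitude = -175.6° + (-76.8°)/2 = -175.6° − 38.4° = -214.0°.
Normalise into (−180°, 180°]: +146.0°.
(The naïve average (-175.6 + +107.6)/2 = -34.0° is on the wrong side of the globe.)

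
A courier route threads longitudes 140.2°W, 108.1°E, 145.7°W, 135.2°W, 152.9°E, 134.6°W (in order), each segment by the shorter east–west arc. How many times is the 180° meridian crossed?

4

Leg 1: -140.2° → +108.1°, shortest Δλ = -111.7° (west) — crosses 180°.
Leg 2: +108.1° → -145.7°, shortest Δλ = 106.2° (east) — crosses 180°.
Leg 3: -145.7° → -135.2°, shortest Δλ = 10.5° (east) — does not cross 180°.
Leg 4: -135.2° → +152.9°, shortest Δλ = -71.9° (west) — crosses 180°.
Leg 5: +152.9° → -134.6°, shortest Δλ = 72.5° (east) — crosses 180°.
Total crossings: 4.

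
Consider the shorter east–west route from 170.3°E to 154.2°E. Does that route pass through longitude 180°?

No

Signed shortest Δλ = ((154.2 − 170.3 + 180) mod 360) − 180 = -16.1°.
Going west by 16.1° from +170.3° reaches +154.2° without touching 180°.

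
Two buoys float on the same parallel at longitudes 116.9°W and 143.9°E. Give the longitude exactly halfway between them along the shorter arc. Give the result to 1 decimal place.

166.5°W

Signed shortest Δλ from -116.9° to +143.9° is -99.2°.
Midpoint longitude = -116.9° + (-99.2°)/2 = -116.9° − 49.6° = -166.5°.
(The naïve average (-116.9 + +143.9)/2 = 13.5° is on the wrong side of the globe.)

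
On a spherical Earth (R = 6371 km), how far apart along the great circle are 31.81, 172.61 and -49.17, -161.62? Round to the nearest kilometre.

9360 km

Δλ = -161.62 − 172.61 = -334.23°; wrapped into (−180°, 180°]: 25.77°.
Δφ = -49.17 − 31.81 = -80.98°.
a = sin²(Δφ/2) + cos φ₁ · cos φ₂ · sin²(Δλ/2) = 0.449239.
c = 2·atan2(√a, √(1−a)) = 1.46910 rad → d = 6371·c ≈ 9359.63 km.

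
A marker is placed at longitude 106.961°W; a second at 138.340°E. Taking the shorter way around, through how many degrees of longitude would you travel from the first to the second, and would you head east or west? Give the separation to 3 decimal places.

114.699° west

Raw difference: 138.340 − -106.961 = 245.301°.
Normalise into (−180°, 180°]: 245.301° − 360° = -114.699°.
Negative ⇒ the second point lies to the west; separation 114.699°.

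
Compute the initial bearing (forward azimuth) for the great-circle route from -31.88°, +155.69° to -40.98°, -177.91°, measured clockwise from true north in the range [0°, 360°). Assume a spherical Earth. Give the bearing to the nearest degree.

Δλ = -177.91 − 155.69 = -333.60°; wrapped into (−180°, 180°]: 26.40°.
θ = atan2( sin Δλ · cos φ₂ , cos φ₁ · sin φ₂ − sin φ₁ · cos φ₂ · cos Δλ )
  = atan2(0.33567, -0.19974) = 120.754° → normalised to [0°, 360°): 120.754°.

121°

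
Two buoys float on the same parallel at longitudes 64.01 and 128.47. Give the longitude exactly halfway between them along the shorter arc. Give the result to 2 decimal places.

+96.24°

Signed shortest Δλ from +64.01° to +128.47° is +64.46°.
Midpoint longitude = +64.01° + (+64.46°)/2 = +64.01° + 32.23° = +96.24°.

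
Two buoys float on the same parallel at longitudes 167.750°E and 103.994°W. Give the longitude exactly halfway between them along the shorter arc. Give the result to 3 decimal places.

148.122°W

Signed shortest Δλ from +167.750° to -103.994° is +88.256°.
Midpoint longitude = +167.750° + (+88.256°)/2 = +167.750° + 44.128° = +211.878°.
Normalise into (−180°, 180°]: -148.122°.
(The naïve average (+167.750 + -103.994)/2 = 31.878° is on the wrong side of the globe.)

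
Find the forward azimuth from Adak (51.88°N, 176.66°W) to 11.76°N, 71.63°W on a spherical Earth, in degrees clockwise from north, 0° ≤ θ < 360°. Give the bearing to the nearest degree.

Δλ = -71.63 − -176.66 = 105.03°.
θ = atan2( sin Δλ · cos φ₂ , cos φ₁ · sin φ₂ − sin φ₁ · cos φ₂ · cos Δλ )
  = atan2(0.94552, 0.32555) = 71.001° → normalised to [0°, 360°): 71.001°.

71°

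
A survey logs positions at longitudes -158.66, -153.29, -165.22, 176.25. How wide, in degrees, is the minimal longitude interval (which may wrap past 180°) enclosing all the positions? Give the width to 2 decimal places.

Sort the longitudes: -165.22°, -158.66°, -153.29°, +176.25°.
Eastward gaps between consecutive values (wrapping around): 6.56°, 5.37°, 329.54°, 18.53°.
Largest gap = 329.54° ⇒ minimal covering band is its complement: 360° − 329.54° = 30.46°.
Band runs from +176.25° eastward to -153.29°, crossing the antimeridian.

30.46°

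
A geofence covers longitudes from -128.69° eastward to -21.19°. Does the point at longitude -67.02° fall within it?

Yes

Band width going east from -128.69° to -21.19°: ((-21.19 − -128.69) mod 360) = 107.50°.
Offset of -67.02° east of the west edge: ((-67.02 − -128.69) mod 360) = 61.67°.
61.67° ≤ 107.50° ⇒ inside.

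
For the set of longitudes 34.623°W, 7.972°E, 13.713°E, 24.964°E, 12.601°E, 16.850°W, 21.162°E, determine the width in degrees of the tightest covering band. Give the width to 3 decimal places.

59.587°

Sort the longitudes: -34.623°, -16.850°, +7.972°, +12.601°, +13.713°, +21.162°, +24.964°.
Eastward gaps between consecutive values (wrapping around): 17.773°, 24.822°, 4.629°, 1.112°, 7.449°, 3.802°, 300.413°.
Largest gap = 300.413° ⇒ minimal covering band is its complement: 360° − 300.413° = 59.587°.
Band runs from -34.623° eastward to +24.964°.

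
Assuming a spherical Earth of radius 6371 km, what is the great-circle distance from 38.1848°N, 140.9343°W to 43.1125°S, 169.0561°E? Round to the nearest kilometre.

10350 km

Δλ = 169.0561 − -140.9343 = 309.9904°; wrapped into (−180°, 180°]: -50.0096°.
Δφ = -43.1125 − 38.1848 = -81.2973°.
a = sin²(Δφ/2) + cos φ₁ · cos φ₂ · sin²(Δλ/2) = 0.526868.
c = 2·atan2(√a, √(1−a)) = 1.62456 rad → d = 6371·c ≈ 10350.07 km.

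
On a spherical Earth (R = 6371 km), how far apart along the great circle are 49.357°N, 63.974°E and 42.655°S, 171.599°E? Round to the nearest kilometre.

14593 km

Δλ = 171.599 − 63.974 = 107.625°.
Δφ = -42.655 − 49.357 = -92.012°.
a = sin²(Δφ/2) + cos φ₁ · cos φ₂ · sin²(Δλ/2) = 0.829590.
c = 2·atan2(√a, √(1−a)) = 2.29053 rad → d = 6371·c ≈ 14592.94 km.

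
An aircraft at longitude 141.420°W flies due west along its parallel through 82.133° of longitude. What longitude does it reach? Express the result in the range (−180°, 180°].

Start at -141.420°; shift −82.133° → -223.553°.
-223.553° lies outside (−180°, 180°]; add 360° → +136.447°.

136.447°E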